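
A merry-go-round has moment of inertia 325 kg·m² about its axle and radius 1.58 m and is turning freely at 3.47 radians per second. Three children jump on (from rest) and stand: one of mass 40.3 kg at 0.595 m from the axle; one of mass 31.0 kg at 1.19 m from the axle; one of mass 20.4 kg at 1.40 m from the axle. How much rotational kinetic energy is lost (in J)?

energy lost ≈ 454 J

The added mass arrives with no angular momentum about the axle, and any external torque about the axle is negligible, so the system's angular momentum is conserved.
Added inertia Σmr² = (40.3)(0.595)² + (31.0)(1.19)² + (20.4)(1.40)² = 98.15 kg·m²; I_f = 325.0 + 98.15 = 423.2 kg·m².
ω_f = I_p ω_i / I_f = (325.0)(3.47) / 423.2 = 2.665 rad/s.
KE_i = ½(325.0)(3.470 rad/s)² = 1957 J; KE_f = ½(423.2)(2.665)² = 1503 J.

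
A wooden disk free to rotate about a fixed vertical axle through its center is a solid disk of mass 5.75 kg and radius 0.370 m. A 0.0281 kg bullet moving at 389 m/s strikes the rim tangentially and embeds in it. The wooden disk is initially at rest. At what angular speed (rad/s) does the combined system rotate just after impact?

|ω_f| ≈ 10.2 rad/s

About the axle the impulsive forces during the collision are internal, so angular momentum about that axis is conserved.
I_p = ½(5.75)(0.370)² = 0.3936 kg·m². Taking the sense of the bullet's angular momentum as positive, L_{bullet} = m v R = (0.0281)(389)(0.370) = 4.044 kg·m²/s.
L_i = 0 + 4.044 = 4.044 kg·m²/s.
After sticking, I_f = I_p + m R² = 0.3936 + (0.0281)(0.370)² = 0.3974 kg·m².
ω_f = L_i / I_f = 4.044 / 0.3974 = 10.18 rad/s.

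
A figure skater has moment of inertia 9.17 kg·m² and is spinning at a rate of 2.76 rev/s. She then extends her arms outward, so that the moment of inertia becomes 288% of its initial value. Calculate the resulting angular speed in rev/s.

Angular momentum about the spin axis is conserved since the torque about it is zero.
I₂ = 2.88 × 9.17 = 26.41 kg·m².
ω₂ = I₁ω₁ / I₂ = (9.170)(2.76 rev/s) / (26.41) = 0.9583 rev/s.

ω₂ ≈ 0.958 rev/s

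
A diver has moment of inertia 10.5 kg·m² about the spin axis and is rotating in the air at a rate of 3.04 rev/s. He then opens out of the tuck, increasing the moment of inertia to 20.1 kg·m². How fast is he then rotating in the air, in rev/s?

ω₂ ≈ 1.59 rev/s

Angular momentum about the spin axis is conserved since the torque about it is zero.
ω₂ = I₁ω₁ / I₂ = (10.50)(3.04 rev/s) / (20.10) = 1.588 rev/s.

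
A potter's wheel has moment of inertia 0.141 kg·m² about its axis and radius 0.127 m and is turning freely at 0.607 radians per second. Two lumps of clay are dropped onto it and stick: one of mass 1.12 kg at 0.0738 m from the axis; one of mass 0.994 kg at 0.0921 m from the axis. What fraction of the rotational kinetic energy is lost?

fraction ≈ 0.0934

The added mass arrives with no angular momentum about the axis, and any external torque about the axis is negligible, so the system's angular momentum is conserved.
Added inertia Σmr² = (1.12)(0.0738)² + (0.994)(0.0921)² = 0.01453 kg·m²; I_f = 0.1410 + 0.01453 = 0.1555 kg·m².
ω_f = I_p ω_i / I_f = (0.1410)(0.607) / 0.1555 = 0.5503 rad/s.
KE_i = ½(0.1410)(0.6070 rad/s)² = 0.02598 J; KE_f = ½(0.1555)(0.5503)² = 0.02355 J.
Fraction lost = 0.09343.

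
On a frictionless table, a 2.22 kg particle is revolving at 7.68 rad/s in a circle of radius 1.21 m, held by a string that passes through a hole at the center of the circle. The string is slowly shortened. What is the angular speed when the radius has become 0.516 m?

The constraining force is radial, so m r² ω about the center is conserved.
ω₂ = ω₁ (r₁/r₂)² = (7.68)(1.21/0.516)² = 42.23 rad/s.

ω₂ ≈ 42.2 rad/s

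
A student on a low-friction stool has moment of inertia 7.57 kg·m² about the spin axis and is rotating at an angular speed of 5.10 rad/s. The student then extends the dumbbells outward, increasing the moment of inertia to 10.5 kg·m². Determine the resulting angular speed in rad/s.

Angular momentum about the spin axis is conserved since the torque about it is zero.
ω₂ = I₁ω₁ / I₂ = (7.570)(5.10 rad/s) / (10.50) = 3.677 rad/s.

ω₂ ≈ 3.68 rad/s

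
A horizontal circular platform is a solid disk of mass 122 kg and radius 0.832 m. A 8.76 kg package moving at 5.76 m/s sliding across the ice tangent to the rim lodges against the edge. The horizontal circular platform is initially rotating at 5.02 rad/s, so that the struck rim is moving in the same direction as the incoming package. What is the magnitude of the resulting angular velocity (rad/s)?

The axle reaction passes through the central axle and exerts no torque about it; angular momentum about the central axle is conserved through the impact.
I_p = ½(122)(0.832)² = 42.23 kg·m². Taking the sense of the package's angular momentum as positive, L_{package} = m v R = (8.76)(5.76)(0.832) = 41.98 kg·m²/s.
L_i = +I_p ω_p + m v R = +(42.23)(5.02) + 41.98 = 254.0 kg·m²/s.
After sticking, I_f = I_p + m R² = 42.23 + (8.76)(0.832)² = 48.29 kg·m².
ω_f = L_i / I_f = 254.0 / 48.29 = 5.259 rad/s.

|ω_f| ≈ 5.26 rad/s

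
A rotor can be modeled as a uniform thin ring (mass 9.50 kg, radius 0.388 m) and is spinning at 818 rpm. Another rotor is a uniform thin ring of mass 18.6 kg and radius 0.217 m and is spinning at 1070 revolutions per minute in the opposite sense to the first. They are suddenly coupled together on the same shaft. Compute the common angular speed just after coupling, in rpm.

|ω_f| ≈ 101 rpm

The coupling torques are internal; angular momentum about the shared axis is conserved.
Moments of inertia: I_A = (9.50)(0.388)² = 1.430 kg·m²; I_B = (18.6)(0.217)² = 0.8759 kg·m².
Taking A's sense as positive: L = (1.430)(818) − (0.8759)(1070) = 232.7 kg·m²·rpm.
Combined I = 1.430 + 0.8759 = 2.306 kg·m².
ω_f = L / I = 232.7 / 2.306 = 100.9 rpm.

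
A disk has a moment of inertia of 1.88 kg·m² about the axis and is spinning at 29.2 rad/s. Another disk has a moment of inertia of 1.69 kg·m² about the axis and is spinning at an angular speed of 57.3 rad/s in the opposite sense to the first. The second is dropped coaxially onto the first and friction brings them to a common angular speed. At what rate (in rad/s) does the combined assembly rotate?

|ω_f| ≈ 11.7 rad/s

The coupling torques are internal; angular momentum about the shared axis is conserved.
Taking A's sense as positive: L = (1.880)(29.2) − (1.690)(57.3) = -41.94 kg·m²·rad/s.
Combined I = 1.880 + 1.690 = 3.570 kg·m².
ω_f = L / I = -41.94 / 3.570 = -11.75 rad/s.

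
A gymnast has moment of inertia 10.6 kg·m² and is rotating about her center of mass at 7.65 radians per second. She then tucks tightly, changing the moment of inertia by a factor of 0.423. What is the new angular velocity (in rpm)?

No external torque acts about the spin axis, so angular momentum is conserved.
I₂ = 0.423 × 10.6 = 4.484 kg·m².
ω₂ = I₁ω₁ / I₂ = (10.60)(7.65 rad/s) / (4.484) = 18.09 rad/s = 172.7 rpm.

ω₂ ≈ 173 rpm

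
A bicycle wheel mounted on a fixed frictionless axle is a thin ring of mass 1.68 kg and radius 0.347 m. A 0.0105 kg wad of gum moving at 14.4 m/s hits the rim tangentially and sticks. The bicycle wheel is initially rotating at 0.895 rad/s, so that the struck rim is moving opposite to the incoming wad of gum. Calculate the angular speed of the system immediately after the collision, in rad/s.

About the axle the impulsive forces during the collision are internal, so angular momentum about that axis is conserved.
I_p = (1.68)(0.347)² = 0.2023 kg·m². Taking the sense of the wad of gum's angular momentum as positive, L_{wad} = m v R = (0.0105)(14.4)(0.347) = 0.05247 kg·m²/s.
L_i = −I_p ω_p + m v R = −(0.2023)(0.895) + 0.05247 = -0.1286 kg·m²/s.
After sticking, I_f = I_p + m R² = 0.2023 + (0.0105)(0.347)² = 0.2036 kg·m².
ω_f = L_i / I_f = -0.1286 / 0.2036 = -0.6317 rad/s.

|ω_f| ≈ 0.632 rad/s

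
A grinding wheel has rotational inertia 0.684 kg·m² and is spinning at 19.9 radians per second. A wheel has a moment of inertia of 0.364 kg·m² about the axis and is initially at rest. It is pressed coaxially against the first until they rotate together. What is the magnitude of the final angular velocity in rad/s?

|ω_f| ≈ 13.0 rad/s

No external torque acts about the common axis, so total angular momentum is conserved.
Taking A's sense as positive: L = (0.6840)(19.9) = 13.61 kg·m²·rad/s.
Combined I = 0.6840 + 0.3640 = 1.048 kg·m².
ω_f = L / I = 13.61 / 1.048 = 12.99 rad/s.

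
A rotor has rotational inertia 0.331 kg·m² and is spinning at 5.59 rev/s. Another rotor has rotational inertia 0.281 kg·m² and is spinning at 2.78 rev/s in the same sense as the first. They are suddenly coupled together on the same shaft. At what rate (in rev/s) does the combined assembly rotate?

|ω_f| ≈ 4.30 rev/s

The coupling torques are internal; angular momentum about the shared axis is conserved.
Taking A's sense as positive: L = (0.3310)(5.59) + (0.2810)(2.78) = 2.631 kg·m²·rev/s.
Combined I = 0.3310 + 0.2810 = 0.6120 kg·m².
ω_f = L / I = 2.631 / 0.6120 = 4.300 rev/s.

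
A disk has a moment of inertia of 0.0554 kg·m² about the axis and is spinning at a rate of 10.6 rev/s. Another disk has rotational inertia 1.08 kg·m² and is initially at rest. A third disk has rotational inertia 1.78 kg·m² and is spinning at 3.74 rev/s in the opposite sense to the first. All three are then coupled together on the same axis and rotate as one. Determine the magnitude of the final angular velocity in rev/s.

The coupling torques are internal; angular momentum about the shared axis is conserved.
Taking A's sense as positive: L = (0.05540)(10.6) − (1.780)(3.74) = -6.070 kg·m²·rev/s.
Combined I = 0.05540 + 1.080 + 1.780 = 2.915 kg·m².
ω_f = L / I = -6.070 / 2.915 = -2.082 rev/s.

|ω_f| ≈ 2.08 rev/s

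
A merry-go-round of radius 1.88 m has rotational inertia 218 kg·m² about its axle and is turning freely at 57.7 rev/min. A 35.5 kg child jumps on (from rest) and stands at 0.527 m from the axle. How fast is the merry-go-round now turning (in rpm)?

ω_f ≈ 55.2 rpm

The added mass arrives with no angular momentum about the axle, and any external torque about the axle is negligible, so the system's angular momentum is conserved.
Added inertia Σmr² = (35.5)(0.527)² = 9.859 kg·m²; I_f = 218.0 + 9.859 = 227.9 kg·m².
ω_f = I_p ω_i / I_f = (218.0)(57.7) / 227.9 = 55.20 rpm.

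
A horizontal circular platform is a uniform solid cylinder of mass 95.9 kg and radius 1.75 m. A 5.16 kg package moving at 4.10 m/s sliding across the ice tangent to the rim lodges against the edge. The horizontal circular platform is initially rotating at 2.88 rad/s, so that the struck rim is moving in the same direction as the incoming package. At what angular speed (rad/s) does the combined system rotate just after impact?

The axle reaction passes through the central axle and exerts no torque about it; angular momentum about the central axle is conserved through the impact.
I_p = ½(95.9)(1.75)² = 146.8 kg·m². Taking the sense of the package's angular momentum as positive, L_{package} = m v R = (5.16)(4.10)(1.75) = 37.02 kg·m²/s.
L_i = +I_p ω_p + m v R = +(146.8)(2.88) + 37.02 = 459.9 kg·m²/s.
After sticking, I_f = I_p + m R² = 146.8 + (5.16)(1.75)² = 162.6 kg·m².
ω_f = L_i / I_f = 459.9 / 162.6 = 2.828 rad/s.

|ω_f| ≈ 2.83 rad/s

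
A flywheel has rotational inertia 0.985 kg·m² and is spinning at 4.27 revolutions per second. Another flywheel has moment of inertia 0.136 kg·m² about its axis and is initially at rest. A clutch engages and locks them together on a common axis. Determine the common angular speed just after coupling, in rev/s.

|ω_f| ≈ 3.75 rev/s

No external torque acts about the common axis, so total angular momentum is conserved.
Taking A's sense as positive: L = (0.9850)(4.27) = 4.206 kg·m²·rev/s.
Combined I = 0.9850 + 0.1360 = 1.121 kg·m².
ω_f = L / I = 4.206 / 1.121 = 3.752 rev/s.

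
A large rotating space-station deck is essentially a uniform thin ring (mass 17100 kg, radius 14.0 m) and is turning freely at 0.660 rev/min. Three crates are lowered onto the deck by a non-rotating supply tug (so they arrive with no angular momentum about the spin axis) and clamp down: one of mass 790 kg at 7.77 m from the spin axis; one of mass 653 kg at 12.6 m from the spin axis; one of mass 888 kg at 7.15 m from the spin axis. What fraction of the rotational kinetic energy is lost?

No external torque acts about the spin axis; L_before = L_after.
I_p = (17100)(14.0)² = 3.352e+06 kg·m².
Added inertia Σmr² = (790)(7.77)² + (653)(12.6)² + (888)(7.15)² = 1.968e+05 kg·m²; I_f = 3.352e+06 + 1.968e+05 = 3.548e+06 kg·m².
ω_f = I_p ω_i / I_f = (3.352e+06)(0.660) / 3.548e+06 = 0.6234 rpm.
KE_i = ½(3.352e+06)(0.06912 rad/s)² = 8005 J; KE_f = ½(3.548e+06)(0.06528)² = 7561 J.
Fraction lost = 0.05545.

fraction ≈ 0.0555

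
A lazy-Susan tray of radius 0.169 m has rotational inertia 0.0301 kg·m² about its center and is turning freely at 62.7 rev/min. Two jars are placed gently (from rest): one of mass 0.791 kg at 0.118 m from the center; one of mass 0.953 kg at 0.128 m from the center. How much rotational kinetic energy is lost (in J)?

The added mass arrives with no angular momentum about the center, and any external torque about the center is negligible, so the system's angular momentum is conserved.
Added inertia Σmr² = (0.791)(0.118)² + (0.953)(0.128)² = 0.02663 kg·m²; I_f = 0.03010 + 0.02663 = 0.05673 kg·m².
ω_f = I_p ω_i / I_f = (0.03010)(62.7) / 0.05673 = 33.27 rpm.
KE_i = ½(0.03010)(6.566 rad/s)² = 0.6488 J; KE_f = ½(0.05673)(3.484)² = 0.3443 J.

energy lost ≈ 0.305 J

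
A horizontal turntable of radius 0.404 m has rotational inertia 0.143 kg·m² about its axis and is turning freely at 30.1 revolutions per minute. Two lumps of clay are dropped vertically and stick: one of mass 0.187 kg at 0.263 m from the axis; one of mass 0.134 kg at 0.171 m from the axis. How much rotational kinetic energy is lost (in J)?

energy lost ≈ 0.0749 J

No external torque acts about the axis; L_before = L_after.
Added inertia Σmr² = (0.187)(0.263)² + (0.134)(0.171)² = 0.01685 kg·m²; I_f = 0.1430 + 0.01685 = 0.1599 kg·m².
ω_f = I_p ω_i / I_f = (0.1430)(30.1) / 0.1599 = 26.93 rpm.
KE_i = ½(0.1430)(3.152 rad/s)² = 0.7104 J; KE_f = ½(0.1599)(2.820)² = 0.6355 J.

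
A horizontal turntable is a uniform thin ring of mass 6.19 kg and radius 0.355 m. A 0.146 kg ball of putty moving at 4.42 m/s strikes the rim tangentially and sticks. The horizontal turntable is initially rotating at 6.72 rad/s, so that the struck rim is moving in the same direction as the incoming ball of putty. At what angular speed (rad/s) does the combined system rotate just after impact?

The axle reaction passes through the axle and exerts no torque about it; angular momentum about the axle is conserved through the impact.
I_p = (6.19)(0.355)² = 0.7801 kg·m². Taking the sense of the ball of putty's angular momentum as positive, L_{ball} = m v R = (0.146)(4.42)(0.355) = 0.2291 kg·m²/s.
L_i = +I_p ω_p + m v R = +(0.7801)(6.72) + 0.2291 = 5.471 kg·m²/s.
After sticking, I_f = I_p + m R² = 0.7801 + (0.146)(0.355)² = 0.7985 kg·m².
ω_f = L_i / I_f = 5.471 / 0.7985 = 6.852 rad/s.

|ω_f| ≈ 6.85 rad/s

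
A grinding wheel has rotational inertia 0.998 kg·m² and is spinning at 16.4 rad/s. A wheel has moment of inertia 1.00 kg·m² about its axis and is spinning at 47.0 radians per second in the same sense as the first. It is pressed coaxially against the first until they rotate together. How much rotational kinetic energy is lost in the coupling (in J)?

ΔKE lost ≈ 234 J

No external torque acts about the common axis, so total angular momentum is conserved.
Taking A's sense as positive: L = (0.9980)(16.4) + (1.000)(47.0) = 63.37 kg·m²·rad/s.
Combined I = 0.9980 + 1.000 = 1.998 kg·m².
ω_f = L / I = 63.37 / 1.998 = 31.72 rad/s.
KE_i = ½ΣIω² = 1239 J; KE_f = ½(1.998)(31.72)² = 1005 J.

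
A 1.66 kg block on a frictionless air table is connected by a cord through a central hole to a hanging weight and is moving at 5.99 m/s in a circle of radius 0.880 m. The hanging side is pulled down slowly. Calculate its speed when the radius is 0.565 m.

The only horizontal force on the mass is along the cord (radial), so it exerts no torque about the hole and angular momentum m v r is conserved.
v₂ = v₁ r₁ / r₂ = (5.99)(0.880) / (0.565) = 9.330 m/s.

v₂ ≈ 9.33 m/s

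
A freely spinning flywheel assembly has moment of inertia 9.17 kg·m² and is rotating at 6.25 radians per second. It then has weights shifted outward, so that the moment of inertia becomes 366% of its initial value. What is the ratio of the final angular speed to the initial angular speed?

With no external torque about the axis, L is conserved: I₁ω₁ = I₂ω₂.
I₂ = 3.66 × 9.17 = 33.56 kg·m².
ω₂/ω₁ = I₁/I₂ = 9.170 / 33.56 = 0.2732.

ω₂/ω₁ ≈ 0.273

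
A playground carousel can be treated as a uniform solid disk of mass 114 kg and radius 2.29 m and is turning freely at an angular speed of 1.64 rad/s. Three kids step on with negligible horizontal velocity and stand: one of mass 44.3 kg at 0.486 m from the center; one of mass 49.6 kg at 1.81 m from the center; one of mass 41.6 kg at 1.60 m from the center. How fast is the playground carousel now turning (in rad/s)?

No external torque acts about the center; L_before = L_after.
I_p = ½(114)(2.29)² = 298.9 kg·m².
Added inertia Σmr² = (44.3)(0.486)² + (49.6)(1.81)² + (41.6)(1.60)² = 279.5 kg·m²; I_f = 298.9 + 279.5 = 578.4 kg·m².
ω_f = I_p ω_i / I_f = (298.9)(1.64) / 578.4 = 0.8476 rad/s.

ω_f ≈ 0.848 rad/s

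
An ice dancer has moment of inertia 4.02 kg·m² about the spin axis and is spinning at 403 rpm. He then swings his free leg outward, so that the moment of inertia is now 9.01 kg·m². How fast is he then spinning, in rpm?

With no external torque about the axis, L is conserved: I₁ω₁ = I₂ω₂.
ω₂ = I₁ω₁ / I₂ = (4.020)(403 rpm) / (9.010) = 179.8 rpm.

ω₂ ≈ 180 rpm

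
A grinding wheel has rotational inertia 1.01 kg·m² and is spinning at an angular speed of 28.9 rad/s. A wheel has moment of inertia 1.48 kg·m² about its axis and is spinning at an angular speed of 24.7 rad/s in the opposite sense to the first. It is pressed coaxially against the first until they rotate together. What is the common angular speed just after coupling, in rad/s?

No external torque acts about the common axis, so total angular momentum is conserved.
Taking A's sense as positive: L = (1.010)(28.9) − (1.480)(24.7) = -7.367 kg·m²·rad/s.
Combined I = 1.010 + 1.480 = 2.490 kg·m².
ω_f = L / I = -7.367 / 2.490 = -2.959 rad/s.

|ω_f| ≈ 2.96 rad/s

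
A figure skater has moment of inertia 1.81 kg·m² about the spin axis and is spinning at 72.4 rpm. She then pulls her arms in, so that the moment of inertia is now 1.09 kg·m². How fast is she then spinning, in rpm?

ω₂ ≈ 120 rpm

No external torque acts about the spin axis, so angular momentum is conserved.
ω₂ = I₁ω₁ / I₂ = (1.810)(72.4 rpm) / (1.090) = 120.2 rpm.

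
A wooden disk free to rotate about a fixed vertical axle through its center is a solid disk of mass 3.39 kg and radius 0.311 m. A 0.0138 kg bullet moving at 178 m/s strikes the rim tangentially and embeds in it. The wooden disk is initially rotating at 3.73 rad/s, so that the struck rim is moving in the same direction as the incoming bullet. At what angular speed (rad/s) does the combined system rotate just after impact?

The axle reaction passes through the axle and exerts no torque about it; angular momentum about the axle is conserved through the impact.
I_p = ½(3.39)(0.311)² = 0.1639 kg·m². Taking the sense of the bullet's angular momentum as positive, L_{bullet} = m v R = (0.0138)(178)(0.311) = 0.7639 kg·m²/s.
L_i = +I_p ω_p + m v R = +(0.1639)(3.73) + 0.7639 = 1.375 kg·m²/s.
After sticking, I_f = I_p + m R² = 0.1639 + (0.0138)(0.311)² = 0.1653 kg·m².
ω_f = L_i / I_f = 1.375 / 0.1653 = 8.322 rad/s.

|ω_f| ≈ 8.32 rad/s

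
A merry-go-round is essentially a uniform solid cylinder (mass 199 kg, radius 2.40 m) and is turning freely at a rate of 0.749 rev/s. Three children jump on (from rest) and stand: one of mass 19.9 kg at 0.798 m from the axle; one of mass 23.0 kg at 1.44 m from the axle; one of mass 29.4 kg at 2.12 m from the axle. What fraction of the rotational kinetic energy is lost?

The added mass arrives with no angular momentum about the axle, and any external torque about the axle is negligible, so the system's angular momentum is conserved.
I_p = ½(199)(2.40)² = 573.1 kg·m².
Added inertia Σmr² = (19.9)(0.798)² + (23.0)(1.44)² + (29.4)(2.12)² = 192.5 kg·m²; I_f = 573.1 + 192.5 = 765.6 kg·m².
ω_f = I_p ω_i / I_f = (573.1)(0.749) / 765.6 = 0.5607 rev/s.
KE_i = ½(573.1)(4.706 rad/s)² = 6347 J; KE_f = ½(765.6)(3.523)² = 4751 J.
Fraction lost = 0.2514.

fraction ≈ 0.251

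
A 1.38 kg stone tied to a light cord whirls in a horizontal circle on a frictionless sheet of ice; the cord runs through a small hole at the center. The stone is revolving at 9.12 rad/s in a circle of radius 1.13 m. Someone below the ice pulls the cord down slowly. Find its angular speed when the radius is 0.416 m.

The constraining force is radial, so m r² ω about the center is conserved.
ω₂ = ω₁ (r₁/r₂)² = (9.12)(1.13/0.416)² = 67.29 rad/s.

ω₂ ≈ 67.3 rad/s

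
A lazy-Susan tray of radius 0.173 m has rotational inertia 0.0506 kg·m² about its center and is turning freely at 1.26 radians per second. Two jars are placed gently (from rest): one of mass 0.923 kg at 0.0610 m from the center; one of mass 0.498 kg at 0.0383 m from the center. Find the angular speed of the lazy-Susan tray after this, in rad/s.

ω_f ≈ 1.16 rad/s

No external torque acts about the center; L_before = L_after.
Added inertia Σmr² = (0.923)(0.0610)² + (0.498)(0.0383)² = 0.004165 kg·m²; I_f = 0.05060 + 0.004165 = 0.05476 kg·m².
ω_f = I_p ω_i / I_f = (0.05060)(1.26) / 0.05476 = 1.164 rad/s.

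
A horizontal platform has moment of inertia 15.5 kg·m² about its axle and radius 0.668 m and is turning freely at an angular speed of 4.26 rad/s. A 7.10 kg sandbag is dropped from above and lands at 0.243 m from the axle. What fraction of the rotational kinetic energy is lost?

fraction ≈ 0.0263

The added mass arrives with no angular momentum about the axle, and any external torque about the axle is negligible, so the system's angular momentum is conserved.
Added inertia Σmr² = (7.10)(0.243)² = 0.4192 kg·m²; I_f = 15.50 + 0.4192 = 15.92 kg·m².
ω_f = I_p ω_i / I_f = (15.50)(4.26) / 15.92 = 4.148 rad/s.
KE_i = ½(15.50)(4.260 rad/s)² = 140.6 J; KE_f = ½(15.92)(4.148)² = 136.9 J.
Fraction lost = 0.02634.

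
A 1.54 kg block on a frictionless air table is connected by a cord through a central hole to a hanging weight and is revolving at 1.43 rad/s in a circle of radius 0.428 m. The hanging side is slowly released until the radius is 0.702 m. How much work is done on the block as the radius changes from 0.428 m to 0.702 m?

W ≈ -0.181 J

No torque about the axis ⇒ m r₁² ω₁ = m r₂² ω₂.
ω₂ = ω₁ (r₁/r₂)² = (1.43)(0.428/0.702)² = 0.5316 rad/s.
W = ΔKE = ½m(v₂² − v₁²) = -0.1812 J.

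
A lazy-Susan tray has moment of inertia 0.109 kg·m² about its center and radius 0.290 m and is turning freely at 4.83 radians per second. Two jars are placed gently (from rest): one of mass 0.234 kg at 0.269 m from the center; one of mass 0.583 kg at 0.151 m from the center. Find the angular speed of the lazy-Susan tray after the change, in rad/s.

No external torque acts about the center; L_before = L_after.
Added inertia Σmr² = (0.234)(0.269)² + (0.583)(0.151)² = 0.03023 kg·m²; I_f = 0.1090 + 0.03023 = 0.1392 kg·m².
ω_f = I_p ω_i / I_f = (0.1090)(4.83) / 0.1392 = 3.781 rad/s.

ω_f ≈ 3.78 rad/s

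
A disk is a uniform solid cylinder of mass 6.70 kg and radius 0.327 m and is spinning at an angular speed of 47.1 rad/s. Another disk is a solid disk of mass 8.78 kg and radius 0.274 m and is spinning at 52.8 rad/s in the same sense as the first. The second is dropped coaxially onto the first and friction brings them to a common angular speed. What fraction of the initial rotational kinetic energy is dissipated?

No external torque acts about the common axis, so total angular momentum is conserved.
Moments of inertia: I_A = ½(6.70)(0.327)² = 0.3582 kg·m²; I_B = ½(8.78)(0.274)² = 0.3296 kg·m².
Taking A's sense as positive: L = (0.3582)(47.1) + (0.3296)(52.8) = 34.27 kg·m²·rad/s.
Combined I = 0.3582 + 0.3296 = 0.6878 kg·m².
ω_f = L / I = 34.27 / 0.6878 = 49.83 rad/s.
KE_i = ½ΣIω² = 856.7 J; KE_f = ½(0.6878)(49.83)² = 854.0 J.
Fraction dissipated = (KE_i − KE_f)/KE_i = 0.003255.

fraction ≈ 0.00325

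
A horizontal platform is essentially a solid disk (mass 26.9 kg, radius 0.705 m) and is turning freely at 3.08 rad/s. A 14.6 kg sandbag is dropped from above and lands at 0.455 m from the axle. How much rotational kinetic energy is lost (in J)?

No external torque acts about the axle; L_before = L_after.
I_p = ½(26.9)(0.705)² = 6.685 kg·m².
Added inertia Σmr² = (14.6)(0.455)² = 3.023 kg·m²; I_f = 6.685 + 3.023 = 9.708 kg·m².
ω_f = I_p ω_i / I_f = (6.685)(3.08) / 9.708 = 2.121 rad/s.
KE_i = ½(6.685)(3.080 rad/s)² = 31.71 J; KE_f = ½(9.708)(2.121)² = 21.84 J.

energy lost ≈ 9.87 J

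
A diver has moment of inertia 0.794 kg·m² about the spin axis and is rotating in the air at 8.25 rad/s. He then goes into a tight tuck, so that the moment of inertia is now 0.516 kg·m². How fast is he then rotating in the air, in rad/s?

Angular momentum about the spin axis is conserved since the torque about it is zero.
ω₂ = I₁ω₁ / I₂ = (0.7940)(8.25 rad/s) / (0.5160) = 12.69 rad/s.

ω₂ ≈ 12.7 rad/s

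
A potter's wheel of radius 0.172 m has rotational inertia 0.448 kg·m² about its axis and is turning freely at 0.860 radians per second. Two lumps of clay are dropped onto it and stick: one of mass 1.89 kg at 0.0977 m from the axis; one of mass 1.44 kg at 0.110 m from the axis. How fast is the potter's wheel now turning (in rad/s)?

ω_f ≈ 0.797 rad/s

No external torque acts about the axis; L_before = L_after.
Added inertia Σmr² = (1.89)(0.0977)² + (1.44)(0.110)² = 0.03546 kg·m²; I_f = 0.4480 + 0.03546 = 0.4835 kg·m².
ω_f = I_p ω_i / I_f = (0.4480)(0.860) / 0.4835 = 0.7969 rad/s.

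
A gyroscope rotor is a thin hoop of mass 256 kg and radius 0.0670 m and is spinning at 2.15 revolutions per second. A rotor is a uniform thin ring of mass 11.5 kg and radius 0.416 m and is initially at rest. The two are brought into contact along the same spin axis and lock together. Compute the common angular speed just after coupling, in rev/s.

No external torque acts about the common axis, so total angular momentum is conserved.
Moments of inertia: I_A = (256)(0.0670)² = 1.149 kg·m²; I_B = (11.5)(0.416)² = 1.990 kg·m².
Taking A's sense as positive: L = (1.149)(2.15) = 2.471 kg·m²·rev/s.
Combined I = 1.149 + 1.990 = 3.139 kg·m².
ω_f = L / I = 2.471 / 3.139 = 0.7870 rev/s.

|ω_f| ≈ 0.787 rev/s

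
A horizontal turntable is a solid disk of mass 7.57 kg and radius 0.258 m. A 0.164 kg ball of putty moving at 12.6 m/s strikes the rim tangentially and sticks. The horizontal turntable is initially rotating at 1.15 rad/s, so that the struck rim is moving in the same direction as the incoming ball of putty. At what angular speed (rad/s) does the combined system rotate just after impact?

|ω_f| ≈ 3.13 rad/s

The axle reaction passes through the axle and exerts no torque about it; angular momentum about the axle is conserved through the impact.
I_p = ½(7.57)(0.258)² = 0.2519 kg·m². Taking the sense of the ball of putty's angular momentum as positive, L_{ball} = m v R = (0.164)(12.6)(0.258) = 0.5331 kg·m²/s.
L_i = +I_p ω_p + m v R = +(0.2519)(1.15) + 0.5331 = 0.8229 kg·m²/s.
After sticking, I_f = I_p + m R² = 0.2519 + (0.164)(0.258)² = 0.2629 kg·m².
ω_f = L_i / I_f = 0.8229 / 0.2629 = 3.130 rad/s.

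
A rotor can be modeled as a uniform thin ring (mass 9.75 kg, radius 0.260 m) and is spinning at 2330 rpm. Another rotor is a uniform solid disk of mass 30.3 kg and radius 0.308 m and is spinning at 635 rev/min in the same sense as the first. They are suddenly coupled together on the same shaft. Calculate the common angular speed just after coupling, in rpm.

|ω_f| ≈ 1170 rpm

No external torque acts about the common axis, so total angular momentum is conserved.
Moments of inertia: I_A = (9.75)(0.260)² = 0.6591 kg·m²; I_B = ½(30.3)(0.308)² = 1.437 kg·m².
Taking A's sense as positive: L = (0.6591)(2330) + (1.437)(635) = 2448 kg·m²·rpm.
Combined I = 0.6591 + 1.437 = 2.096 kg·m².
ω_f = L / I = 2448 / 2.096 = 1168 rpm.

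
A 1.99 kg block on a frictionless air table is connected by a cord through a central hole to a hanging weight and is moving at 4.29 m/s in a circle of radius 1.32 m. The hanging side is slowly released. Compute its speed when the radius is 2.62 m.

v₂ ≈ 2.16 m/s

Central (radial) force ⇒ zero torque about the center ⇒ m v r is constant.
v₂ = v₁ r₁ / r₂ = (4.29)(1.32) / (2.62) = 2.161 m/s.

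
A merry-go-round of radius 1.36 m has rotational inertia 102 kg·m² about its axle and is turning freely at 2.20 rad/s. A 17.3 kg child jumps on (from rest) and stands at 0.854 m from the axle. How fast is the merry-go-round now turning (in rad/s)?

ω_f ≈ 1.96 rad/s

The added mass arrives with no angular momentum about the axle, and any external torque about the axle is negligible, so the system's angular momentum is conserved.
Added inertia Σmr² = (17.3)(0.854)² = 12.62 kg·m²; I_f = 102.0 + 12.62 = 114.6 kg·m².
ω_f = I_p ω_i / I_f = (102.0)(2.20) / 114.6 = 1.958 rad/s.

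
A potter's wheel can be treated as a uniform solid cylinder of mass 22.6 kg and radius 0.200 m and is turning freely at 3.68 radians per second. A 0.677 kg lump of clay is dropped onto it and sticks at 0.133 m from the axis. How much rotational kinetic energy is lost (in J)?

energy lost ≈ 0.0790 J

No external torque acts about the axis; L_before = L_after.
I_p = ½(22.6)(0.200)² = 0.4520 kg·m².
Added inertia Σmr² = (0.677)(0.133)² = 0.01198 kg·m²; I_f = 0.4520 + 0.01198 = 0.4640 kg·m².
ω_f = I_p ω_i / I_f = (0.4520)(3.68) / 0.4640 = 3.585 rad/s.
KE_i = ½(0.4520)(3.680 rad/s)² = 3.061 J; KE_f = ½(0.4640)(3.585)² = 2.982 J.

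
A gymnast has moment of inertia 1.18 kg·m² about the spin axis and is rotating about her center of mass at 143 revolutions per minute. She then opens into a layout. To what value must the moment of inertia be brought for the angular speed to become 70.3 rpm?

I₂ ≈ 2.40 kg·m²

Angular momentum about the spin axis is conserved since the torque about it is zero.
I₂ = I₁ω₁ / ω₂ = (1.18)(143) / (70.3) = 2.400 kg·m².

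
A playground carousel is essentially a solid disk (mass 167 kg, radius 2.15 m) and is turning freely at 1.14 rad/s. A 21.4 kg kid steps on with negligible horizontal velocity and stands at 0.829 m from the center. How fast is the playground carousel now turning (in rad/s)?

The added mass arrives with no angular momentum about the center, and any external torque about the center is negligible, so the system's angular momentum is conserved.
I_p = ½(167)(2.15)² = 386.0 kg·m².
Added inertia Σmr² = (21.4)(0.829)² = 14.71 kg·m²; I_f = 386.0 + 14.71 = 400.7 kg·m².
ω_f = I_p ω_i / I_f = (386.0)(1.14) / 400.7 = 1.098 rad/s.

ω_f ≈ 1.10 rad/s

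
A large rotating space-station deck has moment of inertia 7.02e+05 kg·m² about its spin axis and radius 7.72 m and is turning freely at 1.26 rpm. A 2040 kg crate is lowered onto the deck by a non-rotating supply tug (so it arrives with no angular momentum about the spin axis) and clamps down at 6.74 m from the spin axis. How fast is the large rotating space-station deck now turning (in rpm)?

The added mass arrives with no angular momentum about the spin axis, and any external torque about the spin axis is negligible, so the system's angular momentum is conserved.
Added inertia Σmr² = (2040)(6.74)² = 92670 kg·m²; I_f = 7.020e+05 + 92670 = 7.947e+05 kg·m².
ω_f = I_p ω_i / I_f = (7.020e+05)(1.26) / 7.947e+05 = 1.113 rpm.

ω_f ≈ 1.11 rpm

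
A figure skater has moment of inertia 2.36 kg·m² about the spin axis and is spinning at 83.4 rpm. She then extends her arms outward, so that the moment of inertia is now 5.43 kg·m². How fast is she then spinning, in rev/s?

No external torque acts about the spin axis, so angular momentum is conserved.
ω₂ = I₁ω₁ / I₂ = (2.360)(83.4 rpm) / (5.430) = 36.25 rpm = 0.6041 rev/s.

ω₂ ≈ 0.604 rev/s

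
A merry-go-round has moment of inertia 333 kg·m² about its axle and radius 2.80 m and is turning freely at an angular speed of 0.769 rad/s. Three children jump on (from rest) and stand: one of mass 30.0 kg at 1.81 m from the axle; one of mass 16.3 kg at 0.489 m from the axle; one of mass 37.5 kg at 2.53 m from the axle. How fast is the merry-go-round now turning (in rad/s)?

The added mass arrives with no angular momentum about the axle, and any external torque about the axle is negligible, so the system's angular momentum is conserved.
Added inertia Σmr² = (30.0)(1.81)² + (16.3)(0.489)² + (37.5)(2.53)² = 342.2 kg·m²; I_f = 333.0 + 342.2 = 675.2 kg·m².
ω_f = I_p ω_i / I_f = (333.0)(0.769) / 675.2 = 0.3793 rad/s.

ω_f ≈ 0.379 rad/s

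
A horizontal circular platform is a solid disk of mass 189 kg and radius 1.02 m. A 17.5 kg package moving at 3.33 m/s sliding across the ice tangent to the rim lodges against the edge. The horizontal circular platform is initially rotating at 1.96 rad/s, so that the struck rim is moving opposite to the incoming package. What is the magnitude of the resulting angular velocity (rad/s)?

The axle reaction passes through the central axle and exerts no torque about it; angular momentum about the central axle is conserved through the impact.
I_p = ½(189)(1.02)² = 98.32 kg·m². Taking the sense of the package's angular momentum as positive, L_{package} = m v R = (17.5)(3.33)(1.02) = 59.44 kg·m²/s.
L_i = −I_p ω_p + m v R = −(98.32)(1.96) + 59.44 = -133.3 kg·m²/s.
After sticking, I_f = I_p + m R² = 98.32 + (17.5)(1.02)² = 116.5 kg·m².
ω_f = L_i / I_f = -133.3 / 116.5 = -1.144 rad/s.

|ω_f| ≈ 1.14 rad/s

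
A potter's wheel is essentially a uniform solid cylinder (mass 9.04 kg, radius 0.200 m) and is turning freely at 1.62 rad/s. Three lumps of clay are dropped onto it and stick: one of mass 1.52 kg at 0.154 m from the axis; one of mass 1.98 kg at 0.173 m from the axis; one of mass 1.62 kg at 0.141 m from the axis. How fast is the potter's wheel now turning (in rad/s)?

ω_f ≈ 0.950 rad/s

No external torque acts about the axis; L_before = L_after.
I_p = ½(9.04)(0.200)² = 0.1808 kg·m².
Added inertia Σmr² = (1.52)(0.154)² + (1.98)(0.173)² + (1.62)(0.141)² = 0.1275 kg·m²; I_f = 0.1808 + 0.1275 = 0.3083 kg·m².
ω_f = I_p ω_i / I_f = (0.1808)(1.62) / 0.3083 = 0.9500 rad/s.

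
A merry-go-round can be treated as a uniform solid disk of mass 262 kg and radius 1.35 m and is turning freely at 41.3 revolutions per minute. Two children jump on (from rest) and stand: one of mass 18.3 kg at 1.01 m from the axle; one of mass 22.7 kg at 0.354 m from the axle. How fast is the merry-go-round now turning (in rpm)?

The added mass arrives with no angular momentum about the axle, and any external torque about the axle is negligible, so the system's angular momentum is conserved.
I_p = ½(262)(1.35)² = 238.7 kg·m².
Added inertia Σmr² = (18.3)(1.01)² + (22.7)(0.354)² = 21.51 kg·m²; I_f = 238.7 + 21.51 = 260.3 kg·m².
ω_f = I_p ω_i / I_f = (238.7)(41.3) / 260.3 = 37.89 rpm.

ω_f ≈ 37.9 rpm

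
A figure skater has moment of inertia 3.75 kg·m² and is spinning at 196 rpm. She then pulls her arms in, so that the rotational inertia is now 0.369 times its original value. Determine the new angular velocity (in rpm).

With no external torque about the axis, L is conserved: I₁ω₁ = I₂ω₂.
I₂ = 0.369 × 3.75 = 1.384 kg·m².
ω₂ = I₁ω₁ / I₂ = (3.750)(196 rpm) / (1.384) = 531.2 rpm.

ω₂ ≈ 531 rpm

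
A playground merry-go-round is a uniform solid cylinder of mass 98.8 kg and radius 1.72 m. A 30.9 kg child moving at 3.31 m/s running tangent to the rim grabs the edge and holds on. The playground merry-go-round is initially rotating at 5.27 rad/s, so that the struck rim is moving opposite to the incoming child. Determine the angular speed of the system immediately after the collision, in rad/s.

About the axle the impulsive forces during the collision are internal, so angular momentum about that axis is conserved.
I_p = ½(98.8)(1.72)² = 146.1 kg·m². Taking the sense of the child's angular momentum as positive, L_{child} = m v R = (30.9)(3.31)(1.72) = 175.9 kg·m²/s.
L_i = −I_p ω_p + m v R = −(146.1)(5.27) + 175.9 = -594.3 kg·m²/s.
After sticking, I_f = I_p + m R² = 146.1 + (30.9)(1.72)² = 237.6 kg·m².
ω_f = L_i / I_f = -594.3 / 237.6 = -2.502 rad/s.

|ω_f| ≈ 2.50 rad/s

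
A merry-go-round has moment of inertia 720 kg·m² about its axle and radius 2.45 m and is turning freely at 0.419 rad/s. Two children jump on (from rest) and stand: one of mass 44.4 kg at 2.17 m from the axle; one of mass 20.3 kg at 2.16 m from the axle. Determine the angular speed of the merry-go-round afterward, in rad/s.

No external torque acts about the axle; L_before = L_after.
Added inertia Σmr² = (44.4)(2.17)² + (20.3)(2.16)² = 303.8 kg·m²; I_f = 720.0 + 303.8 = 1024 kg·m².
ω_f = I_p ω_i / I_f = (720.0)(0.419) / 1024 = 0.2947 rad/s.

ω_f ≈ 0.295 rad/s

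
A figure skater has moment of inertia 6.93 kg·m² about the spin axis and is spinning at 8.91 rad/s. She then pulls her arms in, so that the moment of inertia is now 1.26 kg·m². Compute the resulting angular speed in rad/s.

With no external torque about the axis, L is conserved: I₁ω₁ = I₂ω₂.
ω₂ = I₁ω₁ / I₂ = (6.930)(8.91 rad/s) / (1.260) = 49.00 rad/s.

ω₂ ≈ 49.0 rad/s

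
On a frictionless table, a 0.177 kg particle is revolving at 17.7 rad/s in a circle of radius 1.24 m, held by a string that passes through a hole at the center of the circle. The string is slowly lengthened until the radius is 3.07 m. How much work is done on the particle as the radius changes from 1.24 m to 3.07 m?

No torque about the axis ⇒ m r₁² ω₁ = m r₂² ω₂.
ω₂ = ω₁ (r₁/r₂)² = (17.7)(1.24/3.07)² = 2.888 rad/s.
W = ΔKE = ½m(v₂² − v₁²) = -35.68 J.

W ≈ -35.7 J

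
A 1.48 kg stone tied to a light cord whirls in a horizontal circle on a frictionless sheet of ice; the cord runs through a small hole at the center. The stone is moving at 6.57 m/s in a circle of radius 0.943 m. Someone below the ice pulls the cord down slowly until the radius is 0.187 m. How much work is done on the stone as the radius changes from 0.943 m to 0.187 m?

The only horizontal force on the mass is along the cord (radial), so it exerts no torque about the hole and angular momentum m v r is conserved.
v₂ = v₁ r₁ / r₂ = (6.57)(0.943) / (0.187) = 33.13 m/s.
W = ΔKE = ½m(v₂² − v₁²) = 780.3 J.

W ≈ 780 J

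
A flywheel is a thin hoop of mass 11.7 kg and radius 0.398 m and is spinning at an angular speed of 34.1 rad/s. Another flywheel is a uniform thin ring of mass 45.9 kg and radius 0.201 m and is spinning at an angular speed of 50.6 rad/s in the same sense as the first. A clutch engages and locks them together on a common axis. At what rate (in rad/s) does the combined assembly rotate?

No external torque acts about the common axis, so total angular momentum is conserved.
Moments of inertia: I_A = (11.7)(0.398)² = 1.853 kg·m²; I_B = (45.9)(0.201)² = 1.854 kg·m².
Taking A's sense as positive: L = (1.853)(34.1) + (1.854)(50.6) = 157.0 kg·m²·rad/s.
Combined I = 1.853 + 1.854 = 3.708 kg·m².
ω_f = L / I = 157.0 / 3.708 = 42.35 rad/s.

|ω_f| ≈ 42.4 rad/s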